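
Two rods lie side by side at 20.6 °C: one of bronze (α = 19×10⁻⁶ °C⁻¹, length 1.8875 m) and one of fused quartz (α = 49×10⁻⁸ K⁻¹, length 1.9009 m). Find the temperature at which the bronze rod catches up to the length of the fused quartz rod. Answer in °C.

T = 404.2 °C

Equal length when α₁L₁ΔT − α₂L₂ΔT = L₂ − L₁ = 1.34×10⁻² m
α₁L₁ = 3.58625×10⁻⁵, α₂L₂ = 9.31441×10⁻⁷ → Δ(αL) = 3.4931059×10⁻⁵ m/K
ΔT = 1.34×10⁻² / 3.4931059×10⁻⁵ = 383.613 K, so T = 20.6 + 383.613 = 404.213 °C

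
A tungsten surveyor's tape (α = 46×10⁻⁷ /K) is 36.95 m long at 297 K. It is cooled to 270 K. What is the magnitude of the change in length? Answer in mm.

|ΔT| = |270 − 297| = 27 K
ΔL = αL₀ΔT = (46×10⁻⁷)(36.95)(27) = 4.59×10⁻³ m

ΔL = 4.59 mm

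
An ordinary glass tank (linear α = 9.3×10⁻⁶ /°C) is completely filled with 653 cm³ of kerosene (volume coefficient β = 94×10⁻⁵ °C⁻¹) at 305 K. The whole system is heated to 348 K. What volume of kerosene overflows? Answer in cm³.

25.6 cm³

The tank also expands: β_container ≈ 3α = 2.79×10⁻⁵ /K
Net overflow = V₀(β_liq − 3α_cont)ΔT
β − 3α = 9.40×10⁻⁴ − 2.79×10⁻⁵ = 9.121×10⁻⁴ /K; ΔT = 43 K
ΔV = 653 × 9.121×10⁻⁴ × 43 = 25.6 cm³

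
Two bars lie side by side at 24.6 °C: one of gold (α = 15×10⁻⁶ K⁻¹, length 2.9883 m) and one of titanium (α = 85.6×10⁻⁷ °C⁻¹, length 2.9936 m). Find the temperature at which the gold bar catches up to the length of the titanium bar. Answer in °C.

Equal length when α₁L₁ΔT − α₂L₂ΔT = L₂ − L₁ = 5.30×10⁻³ m
α₁L₁ = 4.48245×10⁻⁵, α₂L₂ = 2.5625216×10⁻⁵ → Δ(αL) = 1.9199284×10⁻⁵ m/K
ΔT = 5.30×10⁻³ / 1.9199284×10⁻⁵ = 276.052 K, so T = 24.6 + 276.052 = 300.652 °C

T = 300.7 °C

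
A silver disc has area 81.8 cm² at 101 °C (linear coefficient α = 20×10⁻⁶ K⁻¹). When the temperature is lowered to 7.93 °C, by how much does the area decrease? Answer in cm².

Area coefficient ≈ 2α; |ΔT| = 93.07 K
ΔA = 2αA₀ΔT = 2(20×10⁻⁶)(81.8)(93.07) = 0.305 cm²

ΔA = 0.305 cm²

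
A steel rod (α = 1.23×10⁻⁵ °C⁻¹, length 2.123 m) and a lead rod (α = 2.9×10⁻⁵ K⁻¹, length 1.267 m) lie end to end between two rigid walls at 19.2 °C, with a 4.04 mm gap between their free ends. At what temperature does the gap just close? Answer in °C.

T = 83.5 °C

Gap closes when ΔL₁ + ΔL₂ = 4.04 mm = 4.04×10⁻³ m
(α₁L₁ + α₂L₂)ΔT = g
α₁L₁ + α₂L₂ = 1.23×10⁻⁵×2.123 + 2.9×10⁻⁵×1.267 = 6.28559×10⁻⁵ m/K
ΔT = 4.04×10⁻³ / 6.28559×10⁻⁵ = 64.274 K
T = 19.2 + 64.274 = 83.474 °C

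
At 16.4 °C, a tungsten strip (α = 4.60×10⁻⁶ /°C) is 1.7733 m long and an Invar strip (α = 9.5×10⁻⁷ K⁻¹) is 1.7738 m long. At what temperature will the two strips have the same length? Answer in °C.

T = 93.66 °C

L₁(1 + α₁ΔT) = L₂(1 + α₂ΔT) ⇒ ΔT = (L₂ − L₁)/(α₁L₁ − α₂L₂)
L₂ − L₁ = 1.7738 − 1.7733 = 5.00×10⁻⁴ m
α₁L₁ − α₂L₂ = 4.60×10⁻⁶×1.7733 − 9.5×10⁻⁷×1.7738 = 6.47207×10⁻⁶ m/K
ΔT = 5.00×10⁻⁴ / 6.47207×10⁻⁶ = 77.2550 K
T = 16.4 + 77.2550 = 93.6550 °C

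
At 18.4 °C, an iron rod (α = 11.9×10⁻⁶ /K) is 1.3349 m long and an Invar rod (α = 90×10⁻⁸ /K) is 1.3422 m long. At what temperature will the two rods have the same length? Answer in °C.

Equal length when α₁L₁ΔT − α₂L₂ΔT = L₂ − L₁ = 7.30×10⁻³ m
α₁L₁ = 1.588531×10⁻⁵, α₂L₂ = 1.20798×10⁻⁶ → Δ(αL) = 1.467733×10⁻⁵ m/K
ΔT = 7.30×10⁻³ / 1.467733×10⁻⁵ = 497.366 K, so T = 18.4 + 497.366 = 515.766 °C

T = 515.8 °C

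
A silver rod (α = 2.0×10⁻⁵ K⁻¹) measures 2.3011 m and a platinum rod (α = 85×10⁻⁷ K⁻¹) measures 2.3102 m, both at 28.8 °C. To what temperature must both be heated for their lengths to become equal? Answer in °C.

T = 373.7 °C

Equal length when α₁L₁ΔT − α₂L₂ΔT = L₂ − L₁ = 9.10×10⁻³ m
α₁L₁ = 4.6022×10⁻⁵, α₂L₂ = 1.96367×10⁻⁵ → Δ(αL) = 2.63853×10⁻⁵ m/K
ΔT = 9.10×10⁻³ / 2.63853×10⁻⁵ = 344.889 K, so T = 28.8 + 344.889 = 373.689 °C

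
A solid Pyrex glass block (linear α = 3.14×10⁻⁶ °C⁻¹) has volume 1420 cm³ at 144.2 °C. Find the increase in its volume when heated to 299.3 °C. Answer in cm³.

ΔV = 2.07 cm³

Isotropic solid: β ≈ 3α = 9.4×10⁻⁶ /K; ΔT = 155.1 K
ΔV = 3αV₀ΔT = 3(3.14×10⁻⁶)(1420)(155.1) = 2.07 cm³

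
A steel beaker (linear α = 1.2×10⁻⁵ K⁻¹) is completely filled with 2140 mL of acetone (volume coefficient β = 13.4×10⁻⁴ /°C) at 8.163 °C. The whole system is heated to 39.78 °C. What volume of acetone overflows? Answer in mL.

88.2 mL

The beaker also expands: β_container ≈ 3α = 3.6×10⁻⁵ /K
Net overflow = V₀(β_liq − 3α_cont)ΔT
β − 3α = 1.34×10⁻³ − 3.6×10⁻⁵ = 1.304×10⁻³ /K; ΔT = 31.617 K
ΔV = 2140 × 1.304×10⁻³ × 31.617 = 88.2 mL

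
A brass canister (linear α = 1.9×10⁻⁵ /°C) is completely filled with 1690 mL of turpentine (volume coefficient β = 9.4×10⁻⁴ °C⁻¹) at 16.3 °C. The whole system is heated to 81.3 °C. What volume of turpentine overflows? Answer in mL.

The canister also expands: β_container ≈ 3α = 5.7×10⁻⁵ /K
Net overflow = V₀(β_liq − 3α_cont)ΔT
β − 3α = 9.40×10⁻⁴ − 5.7×10⁻⁵ = 8.83×10⁻⁴ /K; ΔT = 65.0 K
ΔV = 1690 × 8.83×10⁻⁴ × 65.0 = 97.0 mL

97.0 mL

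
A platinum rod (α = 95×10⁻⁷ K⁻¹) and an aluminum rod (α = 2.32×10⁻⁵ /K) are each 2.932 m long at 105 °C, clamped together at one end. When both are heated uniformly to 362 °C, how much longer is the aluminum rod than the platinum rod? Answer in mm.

ΔT = 257 K
platinum: ΔL = 95×10⁻⁷ × 2.932 m × 257 = 7.1585×10⁻³ m = 7.1585 mm
aluminum: ΔL = 2.32×10⁻⁵ × 2.932 m × 257 = 1.7482×10⁻² m = 17.482 mm
difference = 17.482 − 7.1585 = 10.3235 mm

10.3 mm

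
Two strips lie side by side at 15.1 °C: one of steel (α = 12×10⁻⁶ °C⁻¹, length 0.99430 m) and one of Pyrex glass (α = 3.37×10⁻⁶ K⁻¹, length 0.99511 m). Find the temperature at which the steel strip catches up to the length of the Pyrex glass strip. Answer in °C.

Equal length when α₁L₁ΔT − α₂L₂ΔT = L₂ − L₁ = 8.10×10⁻⁴ m
α₁L₁ = 1.19316×10⁻⁵, α₂L₂ = 3.3535207×10⁻⁶ → Δ(αL) = 8.5780793×10⁻⁶ m/K
ΔT = 8.10×10⁻⁴ / 8.5780793×10⁻⁶ = 94.427 K, so T = 15.1 + 94.427 = 109.527 °C

T = 109.5 °C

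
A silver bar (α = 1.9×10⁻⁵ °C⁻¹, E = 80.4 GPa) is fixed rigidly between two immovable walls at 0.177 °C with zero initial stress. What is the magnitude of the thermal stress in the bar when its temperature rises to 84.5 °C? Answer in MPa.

σ = 129 MPa

Fully constrained: the free strain ε = αΔT is blocked, so σ = Eε = EαΔT.
|ΔT| = 84.323 K
σ = 80.4×10⁹ × 1.9×10⁻⁵ × 84.323 = 1.29×10⁸ Pa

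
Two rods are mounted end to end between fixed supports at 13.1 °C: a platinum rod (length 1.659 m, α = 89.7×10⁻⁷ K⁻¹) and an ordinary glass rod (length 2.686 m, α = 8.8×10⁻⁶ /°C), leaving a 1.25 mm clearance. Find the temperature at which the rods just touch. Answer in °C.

T = 45.6 °C

Gap closes when ΔL₁ + ΔL₂ = 1.25 mm = 1.25×10⁻³ m
(α₁L₁ + α₂L₂)ΔT = g
α₁L₁ + α₂L₂ = 89.7×10⁻⁷×1.659 + 8.8×10⁻⁶×2.686 = 3.851803×10⁻⁵ m/K
ΔT = 1.25×10⁻³ / 3.851803×10⁻⁵ = 32.452 K
T = 13.1 + 32.452 = 45.552 °C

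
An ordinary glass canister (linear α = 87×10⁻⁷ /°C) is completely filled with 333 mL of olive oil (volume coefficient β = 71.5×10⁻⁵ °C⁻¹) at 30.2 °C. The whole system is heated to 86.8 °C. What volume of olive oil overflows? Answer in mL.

The canister also expands: β_container ≈ 3α = 2.61×10⁻⁵ /K
Net overflow = V₀(β_liq − 3α_cont)ΔT
β − 3α = 7.15×10⁻⁴ − 2.61×10⁻⁵ = 6.889×10⁻⁴ /K; ΔT = 56.6 K
ΔV = 333 × 6.889×10⁻⁴ × 56.6 = 13.0 mL

13.0 mL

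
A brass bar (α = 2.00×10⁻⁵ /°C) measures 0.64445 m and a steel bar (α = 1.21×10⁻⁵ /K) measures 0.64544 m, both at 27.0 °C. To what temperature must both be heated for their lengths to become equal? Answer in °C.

L₁(1 + α₁ΔT) = L₂(1 + α₂ΔT) ⇒ ΔT = (L₂ − L₁)/(α₁L₁ − α₂L₂)
L₂ − L₁ = 0.64544 − 0.64445 = 9.90×10⁻⁴ m
α₁L₁ − α₂L₂ = 2.00×10⁻⁵×0.64445 − 1.21×10⁻⁵×0.64544 = 5.079176×10⁻⁶ m/K
ΔT = 9.90×10⁻⁴ / 5.079176×10⁻⁶ = 194.914 K
T = 27.0 + 194.914 = 221.914 °C

T = 221.9 °C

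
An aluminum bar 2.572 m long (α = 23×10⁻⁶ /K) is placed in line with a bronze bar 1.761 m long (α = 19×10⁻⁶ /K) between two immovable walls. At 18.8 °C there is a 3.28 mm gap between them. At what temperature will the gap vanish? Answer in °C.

T = 54.2 °C

Gap closes when ΔL₁ + ΔL₂ = 3.28 mm = 3.28×10⁻³ m
(α₁L₁ + α₂L₂)ΔT = g
α₁L₁ + α₂L₂ = 23×10⁻⁶×2.572 + 19×10⁻⁶×1.761 = 9.2615×10⁻⁵ m/K
ΔT = 3.28×10⁻³ / 9.2615×10⁻⁵ = 35.415 K
T = 18.8 + 35.415 = 54.215 °C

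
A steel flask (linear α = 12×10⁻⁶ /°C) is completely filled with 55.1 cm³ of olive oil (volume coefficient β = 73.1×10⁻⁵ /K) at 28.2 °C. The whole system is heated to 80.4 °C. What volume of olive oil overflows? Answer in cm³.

The flask also expands: β_container ≈ 3α = 3.6×10⁻⁵ /K
Net overflow = V₀(β_liq − 3α_cont)ΔT
β − 3α = 7.31×10⁻⁴ − 3.6×10⁻⁵ = 6.95×10⁻⁴ /K; ΔT = 52.2 K
ΔV = 55.1 × 6.95×10⁻⁴ × 52.2 = 2.00 cm³

2.00 cm³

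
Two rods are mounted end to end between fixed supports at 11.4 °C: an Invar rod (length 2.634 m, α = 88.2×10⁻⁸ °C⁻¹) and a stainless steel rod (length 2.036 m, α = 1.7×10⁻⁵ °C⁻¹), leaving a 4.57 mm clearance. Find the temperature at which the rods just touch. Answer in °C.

T = 135 °C

α₁L₁ = 2.323188×10⁻⁶ m/K, α₂L₂ = 3.4612×10⁻⁵ m/K → total 3.6935188×10⁻⁵ m/K
ΔT = g/(α₁L₁+α₂L₂) = 4.57×10⁻³ / 3.6935188×10⁻⁵ = 123.73 K
T = 11.4 + 123.73 = 135.13 °C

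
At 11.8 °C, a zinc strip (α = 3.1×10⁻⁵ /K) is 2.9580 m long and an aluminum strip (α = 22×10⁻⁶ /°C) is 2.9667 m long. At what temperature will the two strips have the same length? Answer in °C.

T = 341.0 °C

Equal length when α₁L₁ΔT − α₂L₂ΔT = L₂ − L₁ = 8.70×10⁻³ m
α₁L₁ = 9.1698×10⁻⁵, α₂L₂ = 6.52674×10⁻⁵ → Δ(αL) = 2.64306×10⁻⁵ m/K
ΔT = 8.70×10⁻³ / 2.64306×10⁻⁵ = 329.164 K, so T = 11.8 + 329.164 = 340.964 °C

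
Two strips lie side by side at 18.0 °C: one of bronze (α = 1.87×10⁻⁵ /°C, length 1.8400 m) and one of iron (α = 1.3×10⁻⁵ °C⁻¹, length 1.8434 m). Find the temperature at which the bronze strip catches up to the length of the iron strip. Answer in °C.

T = 343.6 °C

L₁(1 + α₁ΔT) = L₂(1 + α₂ΔT) ⇒ ΔT = (L₂ − L₁)/(α₁L₁ − α₂L₂)
L₂ − L₁ = 1.8434 − 1.8400 = 3.40×10⁻³ m
α₁L₁ − α₂L₂ = 1.87×10⁻⁵×1.8400 − 1.3×10⁻⁵×1.8434 = 1.04438×10⁻⁵ m/K
ΔT = 3.40×10⁻³ / 1.04438×10⁻⁵ = 325.552 K
T = 18.0 + 325.552 = 343.552 °C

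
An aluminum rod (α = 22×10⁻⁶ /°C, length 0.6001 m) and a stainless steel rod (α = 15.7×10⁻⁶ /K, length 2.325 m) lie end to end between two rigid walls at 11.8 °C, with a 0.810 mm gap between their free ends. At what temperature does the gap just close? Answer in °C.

T = 28.1 °C

α₁L₁ = 1.32022×10⁻⁵ m/K, α₂L₂ = 3.65025×10⁻⁵ m/K → total 4.97047×10⁻⁵ m/K
ΔT = g/(α₁L₁+α₂L₂) = 8.10×10⁻⁴ / 4.97047×10⁻⁵ = 16.296 K
T = 11.8 + 16.296 = 28.096 °C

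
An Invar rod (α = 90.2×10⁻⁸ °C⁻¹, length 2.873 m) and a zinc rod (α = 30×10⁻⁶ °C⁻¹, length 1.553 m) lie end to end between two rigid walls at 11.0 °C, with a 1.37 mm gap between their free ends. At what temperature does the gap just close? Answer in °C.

T = 38.9 °C

Gap closes when ΔL₁ + ΔL₂ = 1.37 mm = 1.37×10⁻³ m
(α₁L₁ + α₂L₂)ΔT = g
α₁L₁ + α₂L₂ = 90.2×10⁻⁸×2.873 + 30×10⁻⁶×1.553 = 4.9181446×10⁻⁵ m/K
ΔT = 1.37×10⁻³ / 4.9181446×10⁻⁵ = 27.856 K
T = 11.0 + 27.856 = 38.856 °C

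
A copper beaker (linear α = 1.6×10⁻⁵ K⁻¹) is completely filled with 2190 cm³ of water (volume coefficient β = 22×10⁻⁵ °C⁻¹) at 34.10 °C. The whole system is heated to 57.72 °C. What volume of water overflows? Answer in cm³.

The beaker also expands: β_container ≈ 3α = 4.8×10⁻⁵ /K
Net overflow = V₀(β_liq − 3α_cont)ΔT
β − 3α = 2.20×10⁻⁴ − 4.8×10⁻⁵ = 1.72×10⁻⁴ /K; ΔT = 23.62 K
ΔV = 2190 × 1.72×10⁻⁴ × 23.62 = 8.90 cm³

8.90 cm³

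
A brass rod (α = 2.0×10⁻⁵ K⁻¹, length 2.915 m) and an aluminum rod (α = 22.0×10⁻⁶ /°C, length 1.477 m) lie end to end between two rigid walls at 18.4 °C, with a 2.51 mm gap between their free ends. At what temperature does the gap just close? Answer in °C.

Gap closes when ΔL₁ + ΔL₂ = 2.51 mm = 2.51×10⁻³ m
(α₁L₁ + α₂L₂)ΔT = g
α₁L₁ + α₂L₂ = 2.0×10⁻⁵×2.915 + 22.0×10⁻⁶×1.477 = 9.0794×10⁻⁵ m/K
ΔT = 2.51×10⁻³ / 9.0794×10⁻⁵ = 27.645 K
T = 18.4 + 27.645 = 46.045 °C

T = 46.0 °C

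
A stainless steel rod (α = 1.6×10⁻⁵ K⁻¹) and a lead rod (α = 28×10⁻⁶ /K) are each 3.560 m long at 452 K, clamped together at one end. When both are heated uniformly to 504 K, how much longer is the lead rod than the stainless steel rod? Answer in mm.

2.22 mm

ΔT = 52 K
stainless steel: ΔL = 1.6×10⁻⁵ × 3.560 m × 52 = 2.9619×10⁻³ m = 2.9619 mm
lead: ΔL = 28×10⁻⁶ × 3.560 m × 52 = 5.1834×10⁻³ m = 5.1834 mm
difference = 5.1834 − 2.9619 = 2.2215 mm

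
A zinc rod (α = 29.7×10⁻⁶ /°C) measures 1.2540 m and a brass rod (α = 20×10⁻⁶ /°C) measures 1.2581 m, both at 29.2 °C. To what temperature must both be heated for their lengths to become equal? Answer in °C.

Equal length when α₁L₁ΔT − α₂L₂ΔT = L₂ − L₁ = 4.10×10⁻³ m
α₁L₁ = 3.72438×10⁻⁵, α₂L₂ = 2.5162×10⁻⁵ → Δ(αL) = 1.20818×10⁻⁵ m/K
ΔT = 4.10×10⁻³ / 1.20818×10⁻⁵ = 339.353 K, so T = 29.2 + 339.353 = 368.553 °C

T = 368.6 °C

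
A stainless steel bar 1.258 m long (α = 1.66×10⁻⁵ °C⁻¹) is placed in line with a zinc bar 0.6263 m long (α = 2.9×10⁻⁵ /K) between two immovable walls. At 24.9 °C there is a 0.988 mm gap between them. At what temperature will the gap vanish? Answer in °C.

T = 50.2 °C

Gap closes when ΔL₁ + ΔL₂ = 0.988 mm = 9.88×10⁻⁴ m
(α₁L₁ + α₂L₂)ΔT = g
α₁L₁ + α₂L₂ = 1.66×10⁻⁵×1.258 + 2.9×10⁻⁵×0.6263 = 3.90455×10⁻⁵ m/K
ΔT = 9.88×10⁻⁴ / 3.90455×10⁻⁵ = 25.304 K
T = 24.9 + 25.304 = 50.204 °C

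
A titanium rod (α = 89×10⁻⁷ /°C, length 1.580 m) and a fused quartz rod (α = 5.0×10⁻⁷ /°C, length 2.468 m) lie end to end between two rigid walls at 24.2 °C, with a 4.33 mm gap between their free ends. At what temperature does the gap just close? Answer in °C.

α₁L₁ = 1.4062×10⁻⁵ m/K, α₂L₂ = 1.234×10⁻⁶ m/K → total 1.5296×10⁻⁵ m/K
ΔT = g/(α₁L₁+α₂L₂) = 4.33×10⁻³ / 1.5296×10⁻⁵ = 283.08 K
T = 24.2 + 283.08 = 307.28 °C

T = 307 °C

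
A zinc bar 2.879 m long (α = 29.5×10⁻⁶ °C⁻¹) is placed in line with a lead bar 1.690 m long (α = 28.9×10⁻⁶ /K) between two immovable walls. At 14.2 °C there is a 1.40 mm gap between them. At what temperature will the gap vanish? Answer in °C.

T = 24.7 °C

Gap closes when ΔL₁ + ΔL₂ = 1.40 mm = 1.40×10⁻³ m
(α₁L₁ + α₂L₂)ΔT = g
α₁L₁ + α₂L₂ = 29.5×10⁻⁶×2.879 + 28.9×10⁻⁶×1.690 = 1.337715×10⁻⁴ m/K
ΔT = 1.40×10⁻³ / 1.337715×10⁻⁴ = 10.466 K
T = 14.2 + 10.466 = 24.666 °C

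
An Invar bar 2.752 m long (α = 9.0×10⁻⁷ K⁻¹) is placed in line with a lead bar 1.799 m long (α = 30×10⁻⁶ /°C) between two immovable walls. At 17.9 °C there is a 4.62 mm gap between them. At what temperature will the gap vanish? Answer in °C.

T = 99.7 °C

Gap closes when ΔL₁ + ΔL₂ = 4.62 mm = 4.62×10⁻³ m
(α₁L₁ + α₂L₂)ΔT = g
α₁L₁ + α₂L₂ = 9.0×10⁻⁷×2.752 + 30×10⁻⁶×1.799 = 5.64468×10⁻⁵ m/K
ΔT = 4.62×10⁻³ / 5.64468×10⁻⁵ = 81.847 K
T = 17.9 + 81.847 = 99.747 °C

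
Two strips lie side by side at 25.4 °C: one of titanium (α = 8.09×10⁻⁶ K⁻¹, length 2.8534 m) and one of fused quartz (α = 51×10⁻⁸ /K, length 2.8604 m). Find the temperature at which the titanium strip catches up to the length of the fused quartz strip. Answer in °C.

T = 349.1 °C

L₁(1 + α₁ΔT) = L₂(1 + α₂ΔT) ⇒ ΔT = (L₂ − L₁)/(α₁L₁ − α₂L₂)
L₂ − L₁ = 2.8604 − 2.8534 = 7.00×10⁻³ m
α₁L₁ − α₂L₂ = 8.09×10⁻⁶×2.8534 − 51×10⁻⁸×2.8604 = 2.1625202×10⁻⁵ m/K
ΔT = 7.00×10⁻³ / 2.1625202×10⁻⁵ = 323.696 K
T = 25.4 + 323.696 = 349.096 °C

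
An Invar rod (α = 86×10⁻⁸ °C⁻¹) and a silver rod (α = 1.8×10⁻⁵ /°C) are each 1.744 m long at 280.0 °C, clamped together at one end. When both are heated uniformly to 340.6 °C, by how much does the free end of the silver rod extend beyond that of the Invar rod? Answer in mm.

ΔT = 60.6 K
Invar: ΔL = 86×10⁻⁸ × 1.744 m × 60.6 = 9.0890×10⁻⁵ m = 0.090890 mm
silver: ΔL = 1.8×10⁻⁵ × 1.744 m × 60.6 = 1.9024×10⁻³ m = 1.9024 mm
difference = 1.9024 − 0.090890 = 1.81151 mm

1.81 mm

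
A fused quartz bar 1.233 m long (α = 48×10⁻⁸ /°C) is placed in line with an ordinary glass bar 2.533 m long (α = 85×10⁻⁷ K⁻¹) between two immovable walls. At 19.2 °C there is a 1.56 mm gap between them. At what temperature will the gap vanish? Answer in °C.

T = 89.7 °C

α₁L₁ = 5.9184×10⁻⁷ m/K, α₂L₂ = 2.15305×10⁻⁵ m/K → total 2.212234×10⁻⁵ m/K
ΔT = g/(α₁L₁+α₂L₂) = 1.56×10⁻³ / 2.212234×10⁻⁵ = 70.517 K
T = 19.2 + 70.517 = 89.717 °C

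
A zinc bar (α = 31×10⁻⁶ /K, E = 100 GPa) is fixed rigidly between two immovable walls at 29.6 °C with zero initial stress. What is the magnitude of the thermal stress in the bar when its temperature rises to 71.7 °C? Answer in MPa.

Fully constrained: the free strain ε = αΔT is blocked, so σ = Eε = EαΔT.
|ΔT| = 42.1 K
σ = 100×10⁹ × 31×10⁻⁶ × 42.1 = 1.31×10⁸ Pa

σ = 131 MPa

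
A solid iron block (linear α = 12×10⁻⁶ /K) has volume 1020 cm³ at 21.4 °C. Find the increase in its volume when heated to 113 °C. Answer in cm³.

ΔV = 3.36 cm³

Isotropic solid: β ≈ 3α = 3.6×10⁻⁵ /K; ΔT = 91.6 K
ΔV = 3αV₀ΔT = 3(12×10⁻⁶)(1020)(91.6) = 3.36 cm³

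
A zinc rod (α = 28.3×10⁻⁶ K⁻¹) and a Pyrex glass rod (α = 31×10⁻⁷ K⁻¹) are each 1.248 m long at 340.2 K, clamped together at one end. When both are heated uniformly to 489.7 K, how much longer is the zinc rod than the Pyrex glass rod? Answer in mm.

ΔT = 149.5 K
zinc: ΔL = 28.3×10⁻⁶ × 1.248 m × 149.5 = 5.2801×10⁻³ m = 5.2801 mm
Pyrex glass: ΔL = 31×10⁻⁷ × 1.248 m × 149.5 = 5.7839×10⁻⁴ m = 0.57839 mm
difference = 5.2801 − 0.57839 = 4.70171 mm

4.70 mm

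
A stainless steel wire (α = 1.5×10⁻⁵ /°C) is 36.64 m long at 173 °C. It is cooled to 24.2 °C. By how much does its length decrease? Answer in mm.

ΔL = 81.8 mm

|ΔT| = |24.2 − 173| = 148.8 K
ΔL = αL₀ΔT = (1.5×10⁻⁵)(36.64)(148.8) = 8.18×10⁻² m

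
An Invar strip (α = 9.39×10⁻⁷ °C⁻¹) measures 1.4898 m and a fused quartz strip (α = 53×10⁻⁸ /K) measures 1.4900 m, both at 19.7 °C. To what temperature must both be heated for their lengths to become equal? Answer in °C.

L₁(1 + α₁ΔT) = L₂(1 + α₂ΔT) ⇒ ΔT = (L₂ − L₁)/(α₁L₁ − α₂L₂)
L₂ − L₁ = 1.4900 − 1.4898 = 2.00×10⁻⁴ m
α₁L₁ − α₂L₂ = 9.39×10⁻⁷×1.4898 − 53×10⁻⁸×1.4900 = 6.092222×10⁻⁷ m/K
ΔT = 2.00×10⁻⁴ / 6.092222×10⁻⁷ = 328.287 K
T = 19.7 + 328.287 = 347.987 °C

T = 348.0 °C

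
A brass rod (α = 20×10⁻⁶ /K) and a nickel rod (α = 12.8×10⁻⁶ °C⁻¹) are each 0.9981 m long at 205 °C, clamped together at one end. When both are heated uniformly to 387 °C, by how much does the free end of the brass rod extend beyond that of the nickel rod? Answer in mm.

1.31 mm

ΔT = 182 K
brass: ΔL = 20×10⁻⁶ × 0.9981 m × 182 = 3.6331×10⁻³ m = 3.6331 mm
nickel: ΔL = 12.8×10⁻⁶ × 0.9981 m × 182 = 2.3252×10⁻³ m = 2.3252 mm
difference = 3.6331 − 2.3252 = 1.3079 mm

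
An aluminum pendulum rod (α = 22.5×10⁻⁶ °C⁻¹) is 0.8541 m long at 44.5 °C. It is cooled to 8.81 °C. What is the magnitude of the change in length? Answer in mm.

ΔL = 0.686 mm

|ΔT| = |8.81 − 44.5| = 35.69 K
ΔL = αL₀ΔT = (22.5×10⁻⁶)(0.8541)(35.69) = 6.86×10⁻⁴ m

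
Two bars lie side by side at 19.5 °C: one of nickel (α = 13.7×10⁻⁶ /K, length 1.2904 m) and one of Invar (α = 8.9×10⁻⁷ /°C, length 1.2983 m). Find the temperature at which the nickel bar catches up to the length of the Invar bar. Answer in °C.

L₁(1 + α₁ΔT) = L₂(1 + α₂ΔT) ⇒ ΔT = (L₂ − L₁)/(α₁L₁ − α₂L₂)
L₂ − L₁ = 1.2983 − 1.2904 = 7.90×10⁻³ m
α₁L₁ − α₂L₂ = 13.7×10⁻⁶×1.2904 − 8.9×10⁻⁷×1.2983 = 1.6522993×10⁻⁵ m/K
ΔT = 7.90×10⁻³ / 1.6522993×10⁻⁵ = 478.122 K
T = 19.5 + 478.122 = 497.622 °C

T = 497.6 °C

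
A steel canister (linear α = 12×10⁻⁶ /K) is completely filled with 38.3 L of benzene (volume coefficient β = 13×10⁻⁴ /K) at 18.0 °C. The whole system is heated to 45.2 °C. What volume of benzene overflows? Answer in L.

The canister also expands: β_container ≈ 3α = 3.6×10⁻⁵ /K
Net overflow = V₀(β_liq − 3α_cont)ΔT
β − 3α = 1.30×10⁻³ − 3.6×10⁻⁵ = 1.264×10⁻³ /K; ΔT = 27.2 K
ΔV = 38.3 × 1.264×10⁻³ × 27.2 = 1.32 L

1.32 L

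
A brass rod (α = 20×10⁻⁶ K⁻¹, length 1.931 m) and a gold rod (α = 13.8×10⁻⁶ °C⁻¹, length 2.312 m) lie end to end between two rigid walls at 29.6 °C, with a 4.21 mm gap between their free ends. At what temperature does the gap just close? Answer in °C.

T = 89.3 °C

α₁L₁ = 3.862×10⁻⁵ m/K, α₂L₂ = 3.19056×10⁻⁵ m/K → total 7.05256×10⁻⁵ m/K
ΔT = g/(α₁L₁+α₂L₂) = 4.21×10⁻³ / 7.05256×10⁻⁵ = 59.695 K
T = 29.6 + 59.695 = 89.295 °C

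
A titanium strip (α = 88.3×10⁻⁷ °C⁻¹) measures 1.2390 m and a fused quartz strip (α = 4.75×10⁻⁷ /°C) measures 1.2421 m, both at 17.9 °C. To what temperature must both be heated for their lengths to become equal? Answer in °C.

T = 317.4 °C

L₁(1 + α₁ΔT) = L₂(1 + α₂ΔT) ⇒ ΔT = (L₂ − L₁)/(α₁L₁ − α₂L₂)
L₂ − L₁ = 1.2421 − 1.2390 = 3.10×10⁻³ m
α₁L₁ − α₂L₂ = 88.3×10⁻⁷×1.2390 − 4.75×10⁻⁷×1.2421 = 1.03503725×10⁻⁵ m/K
ΔT = 3.10×10⁻³ / 1.03503725×10⁻⁵ = 299.506 K
T = 17.9 + 299.506 = 317.406 °C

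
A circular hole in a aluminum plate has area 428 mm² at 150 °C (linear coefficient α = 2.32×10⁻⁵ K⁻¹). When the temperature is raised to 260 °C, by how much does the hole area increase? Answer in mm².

Area coefficient ≈ 2α; |ΔT| = 110 K
ΔA = 2αA₀ΔT = 2(2.32×10⁻⁵)(428)(110) = 2.18 mm²

ΔA = 2.18 mm²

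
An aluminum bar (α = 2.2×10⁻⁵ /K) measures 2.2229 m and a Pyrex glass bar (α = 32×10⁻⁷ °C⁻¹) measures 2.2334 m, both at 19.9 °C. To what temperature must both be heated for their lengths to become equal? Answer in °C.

T = 271.4 °C

Equal length when α₁L₁ΔT − α₂L₂ΔT = L₂ − L₁ = 1.05×10⁻² m
α₁L₁ = 4.89038×10⁻⁵, α₂L₂ = 7.14688×10⁻⁶ → Δ(αL) = 4.175692×10⁻⁵ m/K
ΔT = 1.05×10⁻² / 4.175692×10⁻⁵ = 251.455 K, so T = 19.9 + 251.455 = 271.355 °C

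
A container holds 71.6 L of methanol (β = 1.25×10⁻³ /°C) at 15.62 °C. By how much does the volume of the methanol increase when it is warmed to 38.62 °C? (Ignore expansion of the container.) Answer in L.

|ΔT| = |38.62 − 15.62| = 23.00 K
ΔV = βV₀ΔT = (1.25×10⁻³)(71.6)(23.00) = 2.06 L

ΔV = 2.06 L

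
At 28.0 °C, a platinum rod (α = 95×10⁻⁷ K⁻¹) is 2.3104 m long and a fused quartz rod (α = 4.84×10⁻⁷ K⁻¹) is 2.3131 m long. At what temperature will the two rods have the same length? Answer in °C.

T = 157.6 °C

L₁(1 + α₁ΔT) = L₂(1 + α₂ΔT) ⇒ ΔT = (L₂ − L₁)/(α₁L₁ − α₂L₂)
L₂ − L₁ = 2.3131 − 2.3104 = 2.70×10⁻³ m
α₁L₁ − α₂L₂ = 95×10⁻⁷×2.3104 − 4.84×10⁻⁷×2.3131 = 2.08292596×10⁻⁵ m/K
ΔT = 2.70×10⁻³ / 2.08292596×10⁻⁵ = 129.625 K
T = 28.0 + 129.625 = 157.625 °C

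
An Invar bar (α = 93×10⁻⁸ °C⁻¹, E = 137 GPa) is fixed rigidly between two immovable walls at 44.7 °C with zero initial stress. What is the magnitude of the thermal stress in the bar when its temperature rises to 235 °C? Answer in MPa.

Fully constrained: the free strain ε = αΔT is blocked, so σ = Eε = EαΔT.
|ΔT| = 190.3 K
σ = 137×10⁹ × 93×10⁻⁸ × 190.3 = 2.42×10⁷ Pa

σ = 24.2 MPa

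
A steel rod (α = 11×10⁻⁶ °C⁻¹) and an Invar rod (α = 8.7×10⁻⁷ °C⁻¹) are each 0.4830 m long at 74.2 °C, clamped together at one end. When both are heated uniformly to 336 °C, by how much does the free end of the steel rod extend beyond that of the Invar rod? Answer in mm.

ΔT = 261.8 K
steel: ΔL = 11×10⁻⁶ × 0.4830 m × 261.8 = 1.3909×10⁻³ m = 1.3909 mm
Invar: ΔL = 8.7×10⁻⁷ × 0.4830 m × 261.8 = 1.1001×10⁻⁴ m = 0.11001 mm
difference = 1.3909 − 0.11001 = 1.28089 mm

1.28 mm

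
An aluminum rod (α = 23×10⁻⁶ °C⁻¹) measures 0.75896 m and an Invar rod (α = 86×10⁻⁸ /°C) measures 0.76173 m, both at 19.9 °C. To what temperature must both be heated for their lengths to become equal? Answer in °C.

L₁(1 + α₁ΔT) = L₂(1 + α₂ΔT) ⇒ ΔT = (L₂ − L₁)/(α₁L₁ − α₂L₂)
L₂ − L₁ = 0.76173 − 0.75896 = 2.77×10⁻³ m
α₁L₁ − α₂L₂ = 23×10⁻⁶×0.75896 − 86×10⁻⁸×0.76173 = 1.68009922×10⁻⁵ m/K
ΔT = 2.77×10⁻³ / 1.68009922×10⁻⁵ = 164.871 K
T = 19.9 + 164.871 = 184.771 °C

T = 184.8 °C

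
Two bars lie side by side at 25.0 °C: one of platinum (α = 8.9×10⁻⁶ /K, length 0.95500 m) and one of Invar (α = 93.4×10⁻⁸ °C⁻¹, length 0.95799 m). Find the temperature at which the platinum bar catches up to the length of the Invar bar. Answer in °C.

T = 418.2 °C

Equal length when α₁L₁ΔT − α₂L₂ΔT = L₂ − L₁ = 2.99×10⁻³ m
α₁L₁ = 8.4995×10⁻⁶, α₂L₂ = 8.9476266×10⁻⁷ → Δ(αL) = 7.60473734×10⁻⁶ m/K
ΔT = 2.99×10⁻³ / 7.60473734×10⁻⁶ = 393.176 K, so T = 25.0 + 393.176 = 418.176 °C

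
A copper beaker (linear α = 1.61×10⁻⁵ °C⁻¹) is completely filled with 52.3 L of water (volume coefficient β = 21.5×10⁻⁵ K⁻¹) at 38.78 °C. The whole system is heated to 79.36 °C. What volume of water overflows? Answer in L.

The beaker also expands: β_container ≈ 3α = 4.83×10⁻⁵ /K
Net overflow = V₀(β_liq − 3α_cont)ΔT
β − 3α = 2.15×10⁻⁴ − 4.83×10⁻⁵ = 1.667×10⁻⁴ /K; ΔT = 40.58 K
ΔV = 52.3 × 1.667×10⁻⁴ × 40.58 = 0.354 L

0.354 L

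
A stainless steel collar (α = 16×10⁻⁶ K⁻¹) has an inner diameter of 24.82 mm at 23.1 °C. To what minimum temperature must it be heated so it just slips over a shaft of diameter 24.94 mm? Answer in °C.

Required Δd = 24.94 − 24.82 = 0.12 mm
Δd = αd₀ΔT ⇒ ΔT = Δd/(αd₀) = 0.12 / (16×10⁻⁶ × 24.82) = 302.18 K
T_min = 23.1 + 302.18 = 325.28 °C

T = 325 °C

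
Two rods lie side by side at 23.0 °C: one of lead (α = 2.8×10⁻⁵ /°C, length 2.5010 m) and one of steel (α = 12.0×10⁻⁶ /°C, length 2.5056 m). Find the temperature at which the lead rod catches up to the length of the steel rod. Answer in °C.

T = 138.1 °C

L₁(1 + α₁ΔT) = L₂(1 + α₂ΔT) ⇒ ΔT = (L₂ − L₁)/(α₁L₁ − α₂L₂)
L₂ − L₁ = 2.5056 − 2.5010 = 4.60×10⁻³ m
α₁L₁ − α₂L₂ = 2.8×10⁻⁵×2.5010 − 12.0×10⁻⁶×2.5056 = 3.99608×10⁻⁵ m/K
ΔT = 4.60×10⁻³ / 3.99608×10⁻⁵ = 115.113 K
T = 23.0 + 115.113 = 138.113 °C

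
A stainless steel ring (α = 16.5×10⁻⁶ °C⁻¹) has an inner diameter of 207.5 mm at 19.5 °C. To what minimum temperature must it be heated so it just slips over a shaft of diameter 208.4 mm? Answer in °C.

T = 282 °C

Required Δd = 208.4 − 207.5 = 0.9 mm
Δd = αd₀ΔT ⇒ ΔT = Δd/(αd₀) = 0.9 / (16.5×10⁻⁶ × 207.5) = 262.87 K
T_min = 19.5 + 262.87 = 282.37 °C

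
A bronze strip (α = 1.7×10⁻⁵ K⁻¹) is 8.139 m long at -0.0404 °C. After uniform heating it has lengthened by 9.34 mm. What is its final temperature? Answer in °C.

ΔL = αL₀ΔT ⇒ ΔT = ΔL / (αL₀)
ΔT = 9.34×10⁻³ m / (1.7×10⁻⁵ × 8.139 m) = 67.5036 K
T = -0.0404 + 67.5036 = 67.4632 °C

T = 67.5 °C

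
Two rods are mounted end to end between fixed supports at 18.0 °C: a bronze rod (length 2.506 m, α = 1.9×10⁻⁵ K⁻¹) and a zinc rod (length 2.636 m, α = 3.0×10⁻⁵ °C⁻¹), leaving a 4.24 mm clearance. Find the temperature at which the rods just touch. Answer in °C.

T = 51.5 °C

Gap closes when ΔL₁ + ΔL₂ = 4.24 mm = 4.24×10⁻³ m
(α₁L₁ + α₂L₂)ΔT = g
α₁L₁ + α₂L₂ = 1.9×10⁻⁵×2.506 + 3.0×10⁻⁵×2.636 = 1.26694×10⁻⁴ m/K
ΔT = 4.24×10⁻³ / 1.26694×10⁻⁴ = 33.466 K
T = 18.0 + 33.466 = 51.466 °C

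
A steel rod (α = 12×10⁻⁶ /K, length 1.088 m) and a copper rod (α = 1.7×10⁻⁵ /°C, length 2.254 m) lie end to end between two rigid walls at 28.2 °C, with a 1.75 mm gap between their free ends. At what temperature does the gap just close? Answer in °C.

T = 62.3 °C

α₁L₁ = 1.3056×10⁻⁵ m/K, α₂L₂ = 3.8318×10⁻⁵ m/K → total 5.1374×10⁻⁵ m/K
ΔT = g/(α₁L₁+α₂L₂) = 1.75×10⁻³ / 5.1374×10⁻⁵ = 34.064 K
T = 28.2 + 34.064 = 62.264 °C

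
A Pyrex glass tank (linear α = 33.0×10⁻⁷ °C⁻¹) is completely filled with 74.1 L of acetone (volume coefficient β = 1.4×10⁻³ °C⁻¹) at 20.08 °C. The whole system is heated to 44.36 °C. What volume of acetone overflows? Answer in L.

2.50 L

The tank also expands: β_container ≈ 3α = 9.9×10⁻⁶ /K
Net overflow = V₀(β_liq − 3α_cont)ΔT
β − 3α = 1.40×10⁻³ − 9.9×10⁻⁶ = 1.3901×10⁻³ /K; ΔT = 24.28 K
ΔV = 74.1 × 1.3901×10⁻³ × 24.28 = 2.50 L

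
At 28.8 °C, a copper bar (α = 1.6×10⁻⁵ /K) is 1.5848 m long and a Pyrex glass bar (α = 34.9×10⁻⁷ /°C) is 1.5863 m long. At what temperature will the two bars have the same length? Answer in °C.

T = 104.5 °C

Equal length when α₁L₁ΔT − α₂L₂ΔT = L₂ − L₁ = 1.50×10⁻³ m
α₁L₁ = 2.53568×10⁻⁵, α₂L₂ = 5.536187×10⁻⁶ → Δ(αL) = 1.9820613×10⁻⁵ m/K
ΔT = 1.50×10⁻³ / 1.9820613×10⁻⁵ = 75.679 K, so T = 28.8 + 75.679 = 104.479 °C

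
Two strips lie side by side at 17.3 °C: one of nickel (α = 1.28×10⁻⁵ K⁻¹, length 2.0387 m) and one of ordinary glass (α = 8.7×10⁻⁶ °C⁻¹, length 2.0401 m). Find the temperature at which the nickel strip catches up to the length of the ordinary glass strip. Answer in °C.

T = 185.0 °C

L₁(1 + α₁ΔT) = L₂(1 + α₂ΔT) ⇒ ΔT = (L₂ − L₁)/(α₁L₁ − α₂L₂)
L₂ − L₁ = 2.0401 − 2.0387 = 1.40×10⁻³ m
α₁L₁ − α₂L₂ = 1.28×10⁻⁵×2.0387 − 8.7×10⁻⁶×2.0401 = 8.34649×10⁻⁶ m/K
ΔT = 1.40×10⁻³ / 8.34649×10⁻⁶ = 167.735 K
T = 17.3 + 167.735 = 185.035 °C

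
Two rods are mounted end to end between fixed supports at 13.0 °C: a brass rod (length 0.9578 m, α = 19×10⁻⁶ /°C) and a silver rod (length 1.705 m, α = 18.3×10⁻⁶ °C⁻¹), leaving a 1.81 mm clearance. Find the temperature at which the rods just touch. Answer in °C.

T = 49.6 °C

Gap closes when ΔL₁ + ΔL₂ = 1.81 mm = 1.81×10⁻³ m
(α₁L₁ + α₂L₂)ΔT = g
α₁L₁ + α₂L₂ = 19×10⁻⁶×0.9578 + 18.3×10⁻⁶×1.705 = 4.93997×10⁻⁵ m/K
ΔT = 1.81×10⁻³ / 4.93997×10⁻⁵ = 36.640 K
T = 13.0 + 36.640 = 49.640 °C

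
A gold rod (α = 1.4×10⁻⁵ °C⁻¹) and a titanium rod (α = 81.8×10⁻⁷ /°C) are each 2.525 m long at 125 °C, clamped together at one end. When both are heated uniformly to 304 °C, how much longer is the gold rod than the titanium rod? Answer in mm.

2.63 mm

ΔT = 179 K
gold: ΔL = 1.4×10⁻⁵ × 2.525 m × 179 = 6.3276×10⁻³ m = 6.3276 mm
titanium: ΔL = 81.8×10⁻⁷ × 2.525 m × 179 = 3.6972×10⁻³ m = 3.6972 mm
difference = 6.3276 − 3.6972 = 2.6304 mm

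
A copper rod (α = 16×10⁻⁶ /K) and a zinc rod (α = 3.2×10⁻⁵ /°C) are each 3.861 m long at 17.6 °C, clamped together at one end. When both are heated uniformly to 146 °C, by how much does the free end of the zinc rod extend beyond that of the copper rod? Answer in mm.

ΔT = 128.4 K
copper: ΔL = 16×10⁻⁶ × 3.861 m × 128.4 = 7.9320×10⁻³ m = 7.9320 mm
zinc: ΔL = 3.2×10⁻⁵ × 3.861 m × 128.4 = 1.5864×10⁻² m = 15.864 mm
difference = 15.864 − 7.9320 = 7.932 mm

7.93 mm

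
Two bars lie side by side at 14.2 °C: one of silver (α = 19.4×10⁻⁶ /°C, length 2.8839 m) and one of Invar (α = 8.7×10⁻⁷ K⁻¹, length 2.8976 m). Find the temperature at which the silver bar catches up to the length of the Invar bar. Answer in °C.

L₁(1 + α₁ΔT) = L₂(1 + α₂ΔT) ⇒ ΔT = (L₂ − L₁)/(α₁L₁ − α₂L₂)
L₂ − L₁ = 2.8976 − 2.8839 = 1.37×10⁻² m
α₁L₁ − α₂L₂ = 19.4×10⁻⁶×2.8839 − 8.7×10⁻⁷×2.8976 = 5.3426748×10⁻⁵ m/K
ΔT = 1.37×10⁻² / 5.3426748×10⁻⁵ = 256.426 K
T = 14.2 + 256.426 = 270.626 °C

T = 270.6 °C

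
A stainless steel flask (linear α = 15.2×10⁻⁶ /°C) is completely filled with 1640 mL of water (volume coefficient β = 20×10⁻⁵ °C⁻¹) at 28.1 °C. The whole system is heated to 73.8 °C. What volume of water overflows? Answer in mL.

11.6 mL

The flask also expands: β_container ≈ 3α = 4.56×10⁻⁵ /K
Net overflow = V₀(β_liq − 3α_cont)ΔT
β − 3α = 2.00×10⁻⁴ − 4.56×10⁻⁵ = 1.544×10⁻⁴ /K; ΔT = 45.7 K
ΔV = 1640 × 1.544×10⁻⁴ × 45.7 = 11.6 mL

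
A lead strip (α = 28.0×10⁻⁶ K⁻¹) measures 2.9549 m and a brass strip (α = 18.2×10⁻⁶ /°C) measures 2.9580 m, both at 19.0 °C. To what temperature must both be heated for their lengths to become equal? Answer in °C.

T = 126.3 °C

Equal length when α₁L₁ΔT − α₂L₂ΔT = L₂ − L₁ = 3.10×10⁻³ m
α₁L₁ = 8.27372×10⁻⁵, α₂L₂ = 5.38356×10⁻⁵ → Δ(αL) = 2.89016×10⁻⁵ m/K
ΔT = 3.10×10⁻³ / 2.89016×10⁻⁵ = 107.260 K, so T = 19.0 + 107.260 = 126.260 °C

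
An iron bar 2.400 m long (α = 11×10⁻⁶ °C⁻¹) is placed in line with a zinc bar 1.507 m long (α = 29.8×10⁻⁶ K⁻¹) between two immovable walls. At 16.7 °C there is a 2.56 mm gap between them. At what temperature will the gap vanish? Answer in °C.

α₁L₁ = 2.640×10⁻⁵ m/K, α₂L₂ = 4.49086×10⁻⁵ m/K → total 7.13086×10⁻⁵ m/K
ΔT = g/(α₁L₁+α₂L₂) = 2.56×10⁻³ / 7.13086×10⁻⁵ = 35.900 K
T = 16.7 + 35.900 = 52.600 °C

T = 52.6 °C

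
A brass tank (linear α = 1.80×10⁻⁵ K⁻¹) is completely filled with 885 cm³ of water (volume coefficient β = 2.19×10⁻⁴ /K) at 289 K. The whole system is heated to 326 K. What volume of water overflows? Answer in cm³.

The tank also expands: β_container ≈ 3α = 5.4×10⁻⁵ /K
Net overflow = V₀(β_liq − 3α_cont)ΔT
β − 3α = 2.19×10⁻⁴ − 5.4×10⁻⁵ = 1.65×10⁻⁴ /K; ΔT = 37 K
ΔV = 885 × 1.65×10⁻⁴ × 37 = 5.40 cm³

5.40 cm³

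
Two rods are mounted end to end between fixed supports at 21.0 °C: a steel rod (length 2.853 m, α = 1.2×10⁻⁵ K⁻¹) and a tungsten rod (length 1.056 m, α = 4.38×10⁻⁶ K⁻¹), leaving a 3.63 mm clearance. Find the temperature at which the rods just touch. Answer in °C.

α₁L₁ = 3.4236×10⁻⁵ m/K, α₂L₂ = 4.62528×10⁻⁶ m/K → total 3.886128×10⁻⁵ m/K
ΔT = g/(α₁L₁+α₂L₂) = 3.63×10⁻³ / 3.886128×10⁻⁵ = 93.41 K
T = 21.0 + 93.41 = 114.41 °C

T = 114 °C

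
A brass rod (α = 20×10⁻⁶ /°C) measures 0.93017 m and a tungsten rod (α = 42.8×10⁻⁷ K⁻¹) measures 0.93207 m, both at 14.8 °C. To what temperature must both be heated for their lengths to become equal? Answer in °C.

T = 144.8 °C

Equal length when α₁L₁ΔT − α₂L₂ΔT = L₂ − L₁ = 1.90×10⁻³ m
α₁L₁ = 1.86034×10⁻⁵, α₂L₂ = 3.9892596×10⁻⁶ → Δ(αL) = 1.46141404×10⁻⁵ m/K
ΔT = 1.90×10⁻³ / 1.46141404×10⁻⁵ = 130.011 K, so T = 14.8 + 130.011 = 144.811 °C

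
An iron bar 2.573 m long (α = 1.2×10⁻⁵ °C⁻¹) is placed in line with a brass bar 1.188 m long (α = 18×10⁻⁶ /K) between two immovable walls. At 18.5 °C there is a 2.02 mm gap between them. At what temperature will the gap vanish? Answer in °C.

T = 57.2 °C

Gap closes when ΔL₁ + ΔL₂ = 2.02 mm = 2.02×10⁻³ m
(α₁L₁ + α₂L₂)ΔT = g
α₁L₁ + α₂L₂ = 1.2×10⁻⁵×2.573 + 18×10⁻⁶×1.188 = 5.226×10⁻⁵ m/K
ΔT = 2.02×10⁻³ / 5.226×10⁻⁵ = 38.653 K
T = 18.5 + 38.653 = 57.153 °C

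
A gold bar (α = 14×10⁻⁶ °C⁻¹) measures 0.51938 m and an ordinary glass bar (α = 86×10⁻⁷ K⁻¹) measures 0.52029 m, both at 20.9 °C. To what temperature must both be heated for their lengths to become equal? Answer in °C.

T = 346.3 °C

Equal length when α₁L₁ΔT − α₂L₂ΔT = L₂ − L₁ = 9.10×10⁻⁴ m
α₁L₁ = 7.27132×10⁻⁶, α₂L₂ = 4.474494×10⁻⁶ → Δ(αL) = 2.796826×10⁻⁶ m/K
ΔT = 9.10×10⁻⁴ / 2.796826×10⁻⁶ = 325.369 K, so T = 20.9 + 325.369 = 346.269 °C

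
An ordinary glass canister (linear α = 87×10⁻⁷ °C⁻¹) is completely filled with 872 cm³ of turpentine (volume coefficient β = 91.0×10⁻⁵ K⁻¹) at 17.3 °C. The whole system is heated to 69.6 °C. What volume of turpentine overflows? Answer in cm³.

40.3 cm³

The canister also expands: β_container ≈ 3α = 2.61×10⁻⁵ /K
Net overflow = V₀(β_liq − 3α_cont)ΔT
β − 3α = 9.10×10⁻⁴ − 2.61×10⁻⁵ = 8.839×10⁻⁴ /K; ΔT = 52.3 K
ΔV = 872 × 8.839×10⁻⁴ × 52.3 = 40.3 cm³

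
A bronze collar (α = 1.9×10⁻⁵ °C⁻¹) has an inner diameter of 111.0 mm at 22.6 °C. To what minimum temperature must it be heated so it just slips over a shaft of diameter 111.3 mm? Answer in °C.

T = 165 °C

Required Δd = 111.3 − 111.0 = 0.3 mm
Δd = αd₀ΔT ⇒ ΔT = Δd/(αd₀) = 0.3 / (1.9×10⁻⁵ × 111.0) = 142.25 K
T_min = 22.6 + 142.25 = 164.85 °C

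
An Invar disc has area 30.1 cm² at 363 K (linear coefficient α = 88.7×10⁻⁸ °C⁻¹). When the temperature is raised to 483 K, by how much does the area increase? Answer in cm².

Area coefficient ≈ 2α; |ΔT| = 120 K
ΔA = 2αA₀ΔT = 2(88.7×10⁻⁸)(30.1)(120) = 6.41×10⁻³ cm²

ΔA = 0.00641 cm²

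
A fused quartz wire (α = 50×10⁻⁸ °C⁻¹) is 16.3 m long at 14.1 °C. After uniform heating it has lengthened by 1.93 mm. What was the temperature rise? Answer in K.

ΔT = 237 K

ΔL = αL₀ΔT ⇒ ΔT = ΔL / (αL₀)
ΔT = 1.93×10⁻³ m / (50×10⁻⁸ × 16.3 m) = 236.81 K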